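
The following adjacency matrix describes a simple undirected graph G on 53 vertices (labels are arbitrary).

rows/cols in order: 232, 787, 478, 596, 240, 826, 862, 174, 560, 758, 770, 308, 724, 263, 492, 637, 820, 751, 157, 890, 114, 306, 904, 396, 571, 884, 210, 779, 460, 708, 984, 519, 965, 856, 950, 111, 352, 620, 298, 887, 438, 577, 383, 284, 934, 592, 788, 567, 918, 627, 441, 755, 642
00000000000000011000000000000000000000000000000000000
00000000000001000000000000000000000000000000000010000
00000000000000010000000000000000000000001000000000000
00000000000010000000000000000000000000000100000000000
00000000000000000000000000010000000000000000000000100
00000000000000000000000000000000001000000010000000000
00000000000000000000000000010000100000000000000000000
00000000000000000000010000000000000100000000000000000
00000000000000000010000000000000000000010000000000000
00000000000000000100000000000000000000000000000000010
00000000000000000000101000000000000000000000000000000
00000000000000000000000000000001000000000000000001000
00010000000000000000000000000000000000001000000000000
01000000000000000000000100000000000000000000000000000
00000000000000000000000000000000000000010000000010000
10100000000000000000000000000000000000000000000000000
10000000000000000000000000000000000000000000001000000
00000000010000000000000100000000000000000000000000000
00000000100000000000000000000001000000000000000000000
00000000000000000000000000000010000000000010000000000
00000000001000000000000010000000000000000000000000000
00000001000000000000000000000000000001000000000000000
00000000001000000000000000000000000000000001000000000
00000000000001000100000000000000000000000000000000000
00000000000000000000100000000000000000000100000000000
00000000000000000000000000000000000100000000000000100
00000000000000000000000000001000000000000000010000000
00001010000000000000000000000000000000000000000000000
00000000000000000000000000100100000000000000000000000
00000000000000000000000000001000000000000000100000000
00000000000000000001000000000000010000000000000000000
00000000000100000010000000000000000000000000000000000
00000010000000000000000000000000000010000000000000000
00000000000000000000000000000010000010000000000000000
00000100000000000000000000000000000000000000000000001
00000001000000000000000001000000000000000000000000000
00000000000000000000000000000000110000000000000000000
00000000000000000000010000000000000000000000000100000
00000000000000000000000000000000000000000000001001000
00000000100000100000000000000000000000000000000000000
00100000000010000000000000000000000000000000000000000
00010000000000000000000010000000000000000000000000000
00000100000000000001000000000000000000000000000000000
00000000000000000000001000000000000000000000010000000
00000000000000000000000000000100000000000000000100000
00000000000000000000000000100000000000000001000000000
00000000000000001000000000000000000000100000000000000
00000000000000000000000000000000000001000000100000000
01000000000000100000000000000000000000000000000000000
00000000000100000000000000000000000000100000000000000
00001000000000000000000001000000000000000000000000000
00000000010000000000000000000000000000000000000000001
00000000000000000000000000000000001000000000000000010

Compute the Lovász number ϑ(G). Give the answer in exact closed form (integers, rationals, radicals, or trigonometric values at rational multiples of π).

53*cos(pi/53)/(cos(pi/53) + 1)

N(383) = {826, 890}, |N(383)| = 2.
N(577) = {596, 571}, |N(577)| = 2.
N(984) = {890, 856}, |N(984)| = 2.
N(263) = {787, 396}, |N(263)| = 2.
53-vertex 2-regular graph: a single 53-cycle (edge-transitive).
A has 27 distinct eigenvalues ≈ [2.0, 1.986, 1.944, 1.8748, 1.7793, 1.6588, 1.515, 1.35, 1.166, 0.9656, 0.7517, 0.5272, 0.2953, 0.0593, -0.1776, -0.412, -0.6405, -0.8601, -1.0676, -1.2602, -1.435, -1.5897, -1.7221, -1.8303, -1.9128, -1.9685, -1.9965].
ϑ = −N·λ_min/(λ_max−λ_min) = −53·(-2*cos(pi/53))/(2−(-2*cos(pi/53))) = 53*cos(pi/53)/(cos(pi/53) + 1).
ϑ(G) ≈ 26.47671.
26 ≤ 53*cos(pi/53)/(cos(pi/53) + 1) ≤ 27: both strict.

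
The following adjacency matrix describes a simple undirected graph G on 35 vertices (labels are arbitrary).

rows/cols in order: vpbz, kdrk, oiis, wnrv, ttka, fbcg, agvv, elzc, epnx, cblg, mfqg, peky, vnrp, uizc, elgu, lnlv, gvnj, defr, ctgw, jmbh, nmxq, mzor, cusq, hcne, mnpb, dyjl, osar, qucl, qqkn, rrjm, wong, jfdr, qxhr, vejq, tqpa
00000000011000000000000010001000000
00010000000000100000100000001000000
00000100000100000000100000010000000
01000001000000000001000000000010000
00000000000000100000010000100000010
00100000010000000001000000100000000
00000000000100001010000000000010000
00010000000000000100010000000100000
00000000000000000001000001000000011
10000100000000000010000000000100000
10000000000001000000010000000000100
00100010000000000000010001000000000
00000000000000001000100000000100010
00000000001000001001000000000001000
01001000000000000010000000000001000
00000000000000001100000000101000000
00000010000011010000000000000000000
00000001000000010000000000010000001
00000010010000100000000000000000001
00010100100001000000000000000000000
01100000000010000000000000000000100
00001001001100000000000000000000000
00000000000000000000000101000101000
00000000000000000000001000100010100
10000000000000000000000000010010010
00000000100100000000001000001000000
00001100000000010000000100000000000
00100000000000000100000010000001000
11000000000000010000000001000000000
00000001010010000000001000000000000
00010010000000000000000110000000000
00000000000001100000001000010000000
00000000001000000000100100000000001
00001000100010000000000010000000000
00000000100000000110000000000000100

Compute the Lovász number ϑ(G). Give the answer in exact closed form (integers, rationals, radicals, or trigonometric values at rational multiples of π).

Vertex kdrk has 4 neighbors: wnrv, elgu, nmxq, qqkn.
N(rrjm) = {elzc, cblg, vnrp, cusq}, |N(rrjm)| = 4.
deg(peky) = 4; N(peky) = {oiis, agvv, mzor, dyjl}.
deg(cusq) = 4; N(cusq) = {hcne, dyjl, rrjm, jfdr}.
4-regular, N=35; Kneser K(7,3) on C(7,3)=35 vertices.
Distinct eigenvalues (to 3 d.p.): [4.0, 2.0, -1.0, -3.0].
λ_max=4, λ_min=-3; ϑ = −35·λ_min/(λ_max−λ_min) = 15.
= 15.0000000… (decimal).

15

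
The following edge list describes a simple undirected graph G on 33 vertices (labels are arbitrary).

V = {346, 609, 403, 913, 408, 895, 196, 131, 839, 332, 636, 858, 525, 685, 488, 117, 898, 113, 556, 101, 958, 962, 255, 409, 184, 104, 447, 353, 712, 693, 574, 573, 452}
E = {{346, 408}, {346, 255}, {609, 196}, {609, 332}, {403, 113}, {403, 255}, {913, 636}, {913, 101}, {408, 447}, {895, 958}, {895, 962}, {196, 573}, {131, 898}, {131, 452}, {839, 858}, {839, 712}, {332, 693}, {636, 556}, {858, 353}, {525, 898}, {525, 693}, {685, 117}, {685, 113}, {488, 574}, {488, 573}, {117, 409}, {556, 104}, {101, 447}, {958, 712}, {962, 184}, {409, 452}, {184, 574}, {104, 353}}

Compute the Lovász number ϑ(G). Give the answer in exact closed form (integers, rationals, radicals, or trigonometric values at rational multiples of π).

N(636) = {913, 556}, |N(636)| = 2.
N(898) = {131, 525}, |N(898)| = 2.
deg(447) = 2; N(447) = {408, 101}.
N(839) = {858, 712}, |N(839)| = 2.
deg(v) = 2 for all v (|V|=33); the odd cycle C_{33}.
The 17 distinct eigenvalues: [2.0, 1.964, 1.857, 1.683, 1.447, 1.16, 0.831, 0.472, 0.095, -0.285, -0.654, -1.0, -1.31, -1.572, -1.778, -1.919, -1.991].
With N=33: ϑ(G) = 33·(-(-1)*2*cos(pi/33))/(2−(-2*cos(pi/33))) = 33*cos(pi/33)/(cos(pi/33) + 1).
= 16.4625586… (decimal).
α=16, χ(Ḡ)=17; ϑ=33*cos(pi/33)/(cos(pi/33) + 1) lies between (both strict).

33*cos(pi/33)/(cos(pi/33) + 1)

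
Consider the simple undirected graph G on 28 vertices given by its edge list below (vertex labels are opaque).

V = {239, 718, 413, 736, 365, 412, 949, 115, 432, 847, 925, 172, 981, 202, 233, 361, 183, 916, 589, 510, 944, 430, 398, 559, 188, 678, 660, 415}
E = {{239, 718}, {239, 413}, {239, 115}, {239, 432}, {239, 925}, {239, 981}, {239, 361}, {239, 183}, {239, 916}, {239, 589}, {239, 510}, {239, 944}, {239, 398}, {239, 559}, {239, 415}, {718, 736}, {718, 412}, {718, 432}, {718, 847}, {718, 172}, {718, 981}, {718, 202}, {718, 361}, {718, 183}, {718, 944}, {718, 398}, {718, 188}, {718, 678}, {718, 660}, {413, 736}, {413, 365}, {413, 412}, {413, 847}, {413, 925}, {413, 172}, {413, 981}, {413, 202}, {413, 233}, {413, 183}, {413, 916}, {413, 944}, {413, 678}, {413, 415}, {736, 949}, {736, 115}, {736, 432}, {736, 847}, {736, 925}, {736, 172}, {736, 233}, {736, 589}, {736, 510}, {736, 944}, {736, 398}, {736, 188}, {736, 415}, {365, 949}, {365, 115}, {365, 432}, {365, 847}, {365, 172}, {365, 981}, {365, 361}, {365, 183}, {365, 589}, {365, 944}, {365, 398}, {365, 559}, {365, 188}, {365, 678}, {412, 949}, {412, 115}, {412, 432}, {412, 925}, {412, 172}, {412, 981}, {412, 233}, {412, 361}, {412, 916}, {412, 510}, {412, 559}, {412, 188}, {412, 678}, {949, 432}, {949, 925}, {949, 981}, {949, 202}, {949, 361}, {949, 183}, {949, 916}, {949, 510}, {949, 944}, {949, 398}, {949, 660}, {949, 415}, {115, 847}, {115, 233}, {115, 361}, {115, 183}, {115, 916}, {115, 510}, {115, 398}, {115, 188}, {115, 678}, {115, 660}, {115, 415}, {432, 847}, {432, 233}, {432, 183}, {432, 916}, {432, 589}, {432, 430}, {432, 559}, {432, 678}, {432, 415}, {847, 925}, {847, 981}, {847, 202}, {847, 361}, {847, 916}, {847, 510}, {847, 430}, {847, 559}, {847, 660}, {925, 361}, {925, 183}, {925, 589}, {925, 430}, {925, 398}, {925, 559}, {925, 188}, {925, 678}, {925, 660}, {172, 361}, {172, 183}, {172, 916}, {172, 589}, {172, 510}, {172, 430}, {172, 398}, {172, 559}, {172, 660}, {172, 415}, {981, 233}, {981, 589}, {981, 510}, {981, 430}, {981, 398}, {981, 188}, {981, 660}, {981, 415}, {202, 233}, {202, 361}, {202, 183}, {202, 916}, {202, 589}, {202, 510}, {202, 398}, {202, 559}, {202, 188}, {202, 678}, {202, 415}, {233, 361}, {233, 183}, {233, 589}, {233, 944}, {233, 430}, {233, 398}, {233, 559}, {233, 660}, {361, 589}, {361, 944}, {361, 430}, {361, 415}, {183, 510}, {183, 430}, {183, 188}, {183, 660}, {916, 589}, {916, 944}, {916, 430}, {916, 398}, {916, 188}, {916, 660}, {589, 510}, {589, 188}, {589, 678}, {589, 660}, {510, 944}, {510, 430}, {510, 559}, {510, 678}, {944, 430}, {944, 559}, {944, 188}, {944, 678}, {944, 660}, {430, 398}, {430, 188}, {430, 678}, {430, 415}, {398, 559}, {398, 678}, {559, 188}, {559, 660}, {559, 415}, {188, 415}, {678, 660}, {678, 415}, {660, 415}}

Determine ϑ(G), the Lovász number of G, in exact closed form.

deg(239) = 15; N(239) = {718, 413, 115, 432, 925, 981, 361, 183, 916, 589, 510, 944, 398, 559, 415}.
N(949) = {736, 365, 412, 432, 925, 981, 202, 361, 183, 916, 510, 944, 398, 660, 415}, |N(949)| = 15.
Vertex 432 has 15 neighbors: 239, 718, 736, 365, 412, 949, 847, 233, 183, 916, 589, 430, 559, 678, 415.
N(925) = {239, 413, 736, 412, 949, 847, 361, 183, 589, 430, 398, 559, 188, 678, 660}, |N(925)| = 15.
deg(v) = 15 for all v (|V|=28); Kneser-type, 2-subsets of [8].
Distinct eigenvalues (to 3 d.p.): [15.0, 1.0, -5.0].
−28·(-5) / ((15)−(-5)) = 7 = ϑ(G).
Numerically 7.0000000.

7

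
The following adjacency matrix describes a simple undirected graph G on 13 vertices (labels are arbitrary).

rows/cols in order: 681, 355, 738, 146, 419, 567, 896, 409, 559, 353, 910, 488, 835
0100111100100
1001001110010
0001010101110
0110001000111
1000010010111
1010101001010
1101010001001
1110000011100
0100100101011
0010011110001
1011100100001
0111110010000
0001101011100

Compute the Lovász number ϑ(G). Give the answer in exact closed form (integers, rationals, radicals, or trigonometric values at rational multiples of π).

sqrt(13)

deg(419) = 6; N(419) = {681, 567, 559, 910, 488, 835}.
deg(738) = 6; N(738) = {146, 567, 409, 353, 910, 488}.
deg(910) = 6; N(910) = {681, 738, 146, 419, 409, 835}.
N(146) = {355, 738, 896, 910, 488, 835}, |N(146)| = 6.
Every vertex has degree 6 (N=13); SR(13,6,2,3) — a Paley graph.
A has 3 distinct eigenvalues ≈ [6.0, 1.30278, -2.30278].
Lovász (edge-transitive): ϑ = −13·(-sqrt(13)/2 - 1/2)/((6)−(-sqrt(13)/2 - 1/2)) = sqrt(13).
Numerically 3.6055513.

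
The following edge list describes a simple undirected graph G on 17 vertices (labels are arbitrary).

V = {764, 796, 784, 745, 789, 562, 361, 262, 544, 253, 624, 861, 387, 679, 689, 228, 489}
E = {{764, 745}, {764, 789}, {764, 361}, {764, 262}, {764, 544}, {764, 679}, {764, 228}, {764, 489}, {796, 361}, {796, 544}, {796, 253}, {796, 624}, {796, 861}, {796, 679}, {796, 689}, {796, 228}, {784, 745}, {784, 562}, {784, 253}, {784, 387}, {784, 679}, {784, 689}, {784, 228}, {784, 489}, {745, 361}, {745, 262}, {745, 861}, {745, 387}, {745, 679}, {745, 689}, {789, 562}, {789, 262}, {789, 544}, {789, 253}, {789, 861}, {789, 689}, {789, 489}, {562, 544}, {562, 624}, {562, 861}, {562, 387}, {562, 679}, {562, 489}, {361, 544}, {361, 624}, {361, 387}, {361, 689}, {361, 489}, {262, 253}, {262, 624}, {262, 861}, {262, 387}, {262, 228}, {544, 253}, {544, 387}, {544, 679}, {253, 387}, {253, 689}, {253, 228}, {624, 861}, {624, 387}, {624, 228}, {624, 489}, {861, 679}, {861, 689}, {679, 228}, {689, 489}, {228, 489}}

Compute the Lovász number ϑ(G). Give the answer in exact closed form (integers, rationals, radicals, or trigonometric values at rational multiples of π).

sqrt(17)

Vertex 784 has 8 neighbors: 745, 562, 253, 387, 679, 689, 228, 489.
deg(689) = 8; N(689) = {796, 784, 745, 789, 361, 253, 861, 489}.
Vertex 679 has 8 neighbors: 764, 796, 784, 745, 562, 544, 861, 228.
Vertex 361 has 8 neighbors: 764, 796, 745, 544, 624, 387, 689, 489.
Every vertex has degree 8 (N=17); strongly regular (17,8,3,4).
The 3 distinct eigenvalues: [8.0, 1.56155, -2.56155].
−17·(-sqrt(17)/2 - 1/2) / ((8)−(-sqrt(17)/2 - 1/2)) = sqrt(17) = ϑ(G).
Numerically 4.1231.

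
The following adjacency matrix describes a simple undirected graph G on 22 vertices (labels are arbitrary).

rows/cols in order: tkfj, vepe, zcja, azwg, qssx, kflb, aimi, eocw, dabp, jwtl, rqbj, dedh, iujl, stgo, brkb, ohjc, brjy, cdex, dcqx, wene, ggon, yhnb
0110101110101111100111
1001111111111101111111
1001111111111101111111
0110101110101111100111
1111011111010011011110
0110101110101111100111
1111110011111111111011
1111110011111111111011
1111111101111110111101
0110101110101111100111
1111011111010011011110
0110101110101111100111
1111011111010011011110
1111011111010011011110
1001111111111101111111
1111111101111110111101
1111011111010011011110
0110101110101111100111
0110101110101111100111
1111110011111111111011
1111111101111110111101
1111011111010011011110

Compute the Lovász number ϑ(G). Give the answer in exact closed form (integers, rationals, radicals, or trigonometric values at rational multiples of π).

N(cdex) = {vepe, zcja, qssx, aimi, eocw, dabp, rqbj, iujl, stgo, brkb, ohjc, brjy, wene, ggon, yhnb}, |N(cdex)| = 15.
Vertex stgo has 16 neighbors: tkfj, vepe, zcja, azwg, kflb, aimi, eocw, dabp, jwtl, dedh, brkb, ohjc, cdex, dcqx, wene, ggon.
Vertex ohjc has 19 neighbors: tkfj, vepe, zcja, azwg, qssx, kflb, aimi, eocw, jwtl, rqbj, dedh, iujl, stgo, brkb, brjy, cdex, dcqx, wene, yhnb.
deg(tkfj) = 15; N(tkfj) = {vepe, zcja, qssx, aimi, eocw, dabp, rqbj, iujl, stgo, brkb, ohjc, brjy, wene, ggon, yhnb}.
Complete multipartite on [7, 6, 3, 3, 3]: sandwich collapses at ϑ=7.
= 7.000000000… (decimal).
α=7, χ(Ḡ)=7; ϑ=7 lies between (collapsed).

7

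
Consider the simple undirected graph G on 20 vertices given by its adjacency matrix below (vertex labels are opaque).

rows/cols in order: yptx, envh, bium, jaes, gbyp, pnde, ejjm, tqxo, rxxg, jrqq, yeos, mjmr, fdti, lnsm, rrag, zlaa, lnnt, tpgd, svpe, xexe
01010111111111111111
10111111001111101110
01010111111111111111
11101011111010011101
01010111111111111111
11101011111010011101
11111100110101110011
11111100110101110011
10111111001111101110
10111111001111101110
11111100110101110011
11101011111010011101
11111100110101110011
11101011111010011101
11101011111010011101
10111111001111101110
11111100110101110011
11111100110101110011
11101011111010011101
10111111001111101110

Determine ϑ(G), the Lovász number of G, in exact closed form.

N(mjmr) = {yptx, envh, bium, gbyp, ejjm, tqxo, rxxg, jrqq, yeos, fdti, zlaa, lnnt, tpgd, xexe}, |N(mjmr)| = 14.
deg(svpe) = 14; N(svpe) = {yptx, envh, bium, gbyp, ejjm, tqxo, rxxg, jrqq, yeos, fdti, zlaa, lnnt, tpgd, xexe}.
Vertex jaes has 14 neighbors: yptx, envh, bium, gbyp, ejjm, tqxo, rxxg, jrqq, yeos, fdti, zlaa, lnnt, tpgd, xexe.
deg(jrqq) = 15; N(jrqq) = {yptx, bium, jaes, gbyp, pnde, ejjm, tqxo, yeos, mjmr, fdti, lnsm, rrag, lnnt, tpgd, svpe}.
K_{6,6,5,3} (perfect); ϑ(G) = α(G) = max{6,6,5,3} = 6.
ϑ(G) ≈ 6.000000.
6 ≤ 6 ≤ 6: collapsed.

6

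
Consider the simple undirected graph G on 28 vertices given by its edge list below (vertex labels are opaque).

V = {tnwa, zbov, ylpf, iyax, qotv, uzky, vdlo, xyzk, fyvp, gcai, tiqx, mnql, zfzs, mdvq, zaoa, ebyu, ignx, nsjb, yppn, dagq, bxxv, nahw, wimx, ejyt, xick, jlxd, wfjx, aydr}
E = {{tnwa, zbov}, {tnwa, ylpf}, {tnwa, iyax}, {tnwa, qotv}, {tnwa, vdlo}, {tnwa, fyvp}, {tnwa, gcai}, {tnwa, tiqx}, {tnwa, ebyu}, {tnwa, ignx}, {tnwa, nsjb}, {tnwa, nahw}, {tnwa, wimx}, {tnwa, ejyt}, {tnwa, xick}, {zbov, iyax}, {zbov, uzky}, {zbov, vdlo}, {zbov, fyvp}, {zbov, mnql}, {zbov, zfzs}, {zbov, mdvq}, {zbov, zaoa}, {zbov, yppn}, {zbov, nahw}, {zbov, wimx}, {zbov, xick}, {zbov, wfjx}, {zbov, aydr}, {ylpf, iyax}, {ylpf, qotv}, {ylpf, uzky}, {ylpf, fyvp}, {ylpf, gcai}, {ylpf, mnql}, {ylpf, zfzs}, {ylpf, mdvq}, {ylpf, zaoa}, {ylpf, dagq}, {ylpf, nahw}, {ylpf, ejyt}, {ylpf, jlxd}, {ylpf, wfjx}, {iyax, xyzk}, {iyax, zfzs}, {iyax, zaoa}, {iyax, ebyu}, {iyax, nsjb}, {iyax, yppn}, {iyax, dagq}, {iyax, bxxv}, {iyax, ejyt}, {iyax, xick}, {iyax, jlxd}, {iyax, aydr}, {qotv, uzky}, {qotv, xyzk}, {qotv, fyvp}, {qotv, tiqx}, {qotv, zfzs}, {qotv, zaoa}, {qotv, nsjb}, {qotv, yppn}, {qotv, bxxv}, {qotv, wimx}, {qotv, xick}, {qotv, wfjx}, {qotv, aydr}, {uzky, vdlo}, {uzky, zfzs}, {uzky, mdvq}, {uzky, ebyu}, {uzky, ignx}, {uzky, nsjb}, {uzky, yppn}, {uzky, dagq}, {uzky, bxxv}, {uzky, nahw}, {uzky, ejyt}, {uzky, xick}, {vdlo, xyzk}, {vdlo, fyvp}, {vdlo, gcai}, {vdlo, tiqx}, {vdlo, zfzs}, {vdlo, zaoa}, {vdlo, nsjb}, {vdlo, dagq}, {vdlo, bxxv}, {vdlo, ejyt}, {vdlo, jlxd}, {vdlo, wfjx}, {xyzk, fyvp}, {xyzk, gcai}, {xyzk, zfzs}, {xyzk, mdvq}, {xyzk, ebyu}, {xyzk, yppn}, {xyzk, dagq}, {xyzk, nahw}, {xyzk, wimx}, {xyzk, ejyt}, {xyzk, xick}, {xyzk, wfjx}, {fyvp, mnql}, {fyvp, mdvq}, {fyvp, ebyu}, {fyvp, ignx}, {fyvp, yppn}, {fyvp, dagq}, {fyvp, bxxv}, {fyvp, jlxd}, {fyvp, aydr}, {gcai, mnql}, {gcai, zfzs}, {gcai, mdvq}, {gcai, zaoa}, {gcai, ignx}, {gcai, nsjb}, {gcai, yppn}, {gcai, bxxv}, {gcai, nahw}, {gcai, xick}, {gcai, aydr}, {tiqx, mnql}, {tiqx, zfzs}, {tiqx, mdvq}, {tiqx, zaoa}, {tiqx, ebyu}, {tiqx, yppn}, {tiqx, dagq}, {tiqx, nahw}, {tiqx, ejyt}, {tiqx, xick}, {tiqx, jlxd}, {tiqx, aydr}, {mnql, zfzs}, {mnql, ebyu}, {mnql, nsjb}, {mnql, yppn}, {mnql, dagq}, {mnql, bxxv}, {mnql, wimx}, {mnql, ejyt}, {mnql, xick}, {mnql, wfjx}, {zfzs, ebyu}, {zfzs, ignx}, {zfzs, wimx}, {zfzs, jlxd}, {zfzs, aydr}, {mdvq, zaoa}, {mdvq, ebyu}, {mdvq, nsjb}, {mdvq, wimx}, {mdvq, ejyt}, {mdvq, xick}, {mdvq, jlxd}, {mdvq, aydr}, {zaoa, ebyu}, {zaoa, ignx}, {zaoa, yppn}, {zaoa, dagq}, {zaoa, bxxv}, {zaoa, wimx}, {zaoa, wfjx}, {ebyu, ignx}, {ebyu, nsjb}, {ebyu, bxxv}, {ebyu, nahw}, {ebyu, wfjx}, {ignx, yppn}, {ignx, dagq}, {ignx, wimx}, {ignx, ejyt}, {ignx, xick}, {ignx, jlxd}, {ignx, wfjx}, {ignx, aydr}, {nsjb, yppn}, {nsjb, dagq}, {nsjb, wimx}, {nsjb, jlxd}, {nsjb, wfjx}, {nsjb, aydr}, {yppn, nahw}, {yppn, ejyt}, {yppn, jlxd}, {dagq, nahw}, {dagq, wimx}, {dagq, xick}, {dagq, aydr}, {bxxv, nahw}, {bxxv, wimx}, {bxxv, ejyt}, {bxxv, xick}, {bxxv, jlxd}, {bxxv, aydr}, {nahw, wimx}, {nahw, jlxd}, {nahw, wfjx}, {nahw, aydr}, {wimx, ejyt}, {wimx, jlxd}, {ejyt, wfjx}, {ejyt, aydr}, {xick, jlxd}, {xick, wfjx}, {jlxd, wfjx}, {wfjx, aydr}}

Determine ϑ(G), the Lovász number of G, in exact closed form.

7

N(tiqx) = {tnwa, qotv, vdlo, mnql, zfzs, mdvq, zaoa, ebyu, yppn, dagq, nahw, ejyt, xick, jlxd, aydr}, |N(tiqx)| = 15.
N(vdlo) = {tnwa, zbov, uzky, xyzk, fyvp, gcai, tiqx, zfzs, zaoa, nsjb, dagq, bxxv, ejyt, jlxd, wfjx}, |N(vdlo)| = 15.
N(nahw) = {tnwa, zbov, ylpf, uzky, xyzk, gcai, tiqx, ebyu, yppn, dagq, bxxv, wimx, jlxd, wfjx, aydr}, |N(nahw)| = 15.
N(zbov) = {tnwa, iyax, uzky, vdlo, fyvp, mnql, zfzs, mdvq, zaoa, yppn, nahw, wimx, xick, wfjx, aydr}, |N(zbov)| = 15.
G on 28 vertices is 15-regular; Kneser-type, 2-subsets of [8].
spec(A) ≈ [15.0, 1.0, -5.0] (distinct, 6 d.p.).
Lovász (edge-transitive): ϑ = −28·(-5)/((15)−(-5)) = 7.
= 7.0000… (decimal).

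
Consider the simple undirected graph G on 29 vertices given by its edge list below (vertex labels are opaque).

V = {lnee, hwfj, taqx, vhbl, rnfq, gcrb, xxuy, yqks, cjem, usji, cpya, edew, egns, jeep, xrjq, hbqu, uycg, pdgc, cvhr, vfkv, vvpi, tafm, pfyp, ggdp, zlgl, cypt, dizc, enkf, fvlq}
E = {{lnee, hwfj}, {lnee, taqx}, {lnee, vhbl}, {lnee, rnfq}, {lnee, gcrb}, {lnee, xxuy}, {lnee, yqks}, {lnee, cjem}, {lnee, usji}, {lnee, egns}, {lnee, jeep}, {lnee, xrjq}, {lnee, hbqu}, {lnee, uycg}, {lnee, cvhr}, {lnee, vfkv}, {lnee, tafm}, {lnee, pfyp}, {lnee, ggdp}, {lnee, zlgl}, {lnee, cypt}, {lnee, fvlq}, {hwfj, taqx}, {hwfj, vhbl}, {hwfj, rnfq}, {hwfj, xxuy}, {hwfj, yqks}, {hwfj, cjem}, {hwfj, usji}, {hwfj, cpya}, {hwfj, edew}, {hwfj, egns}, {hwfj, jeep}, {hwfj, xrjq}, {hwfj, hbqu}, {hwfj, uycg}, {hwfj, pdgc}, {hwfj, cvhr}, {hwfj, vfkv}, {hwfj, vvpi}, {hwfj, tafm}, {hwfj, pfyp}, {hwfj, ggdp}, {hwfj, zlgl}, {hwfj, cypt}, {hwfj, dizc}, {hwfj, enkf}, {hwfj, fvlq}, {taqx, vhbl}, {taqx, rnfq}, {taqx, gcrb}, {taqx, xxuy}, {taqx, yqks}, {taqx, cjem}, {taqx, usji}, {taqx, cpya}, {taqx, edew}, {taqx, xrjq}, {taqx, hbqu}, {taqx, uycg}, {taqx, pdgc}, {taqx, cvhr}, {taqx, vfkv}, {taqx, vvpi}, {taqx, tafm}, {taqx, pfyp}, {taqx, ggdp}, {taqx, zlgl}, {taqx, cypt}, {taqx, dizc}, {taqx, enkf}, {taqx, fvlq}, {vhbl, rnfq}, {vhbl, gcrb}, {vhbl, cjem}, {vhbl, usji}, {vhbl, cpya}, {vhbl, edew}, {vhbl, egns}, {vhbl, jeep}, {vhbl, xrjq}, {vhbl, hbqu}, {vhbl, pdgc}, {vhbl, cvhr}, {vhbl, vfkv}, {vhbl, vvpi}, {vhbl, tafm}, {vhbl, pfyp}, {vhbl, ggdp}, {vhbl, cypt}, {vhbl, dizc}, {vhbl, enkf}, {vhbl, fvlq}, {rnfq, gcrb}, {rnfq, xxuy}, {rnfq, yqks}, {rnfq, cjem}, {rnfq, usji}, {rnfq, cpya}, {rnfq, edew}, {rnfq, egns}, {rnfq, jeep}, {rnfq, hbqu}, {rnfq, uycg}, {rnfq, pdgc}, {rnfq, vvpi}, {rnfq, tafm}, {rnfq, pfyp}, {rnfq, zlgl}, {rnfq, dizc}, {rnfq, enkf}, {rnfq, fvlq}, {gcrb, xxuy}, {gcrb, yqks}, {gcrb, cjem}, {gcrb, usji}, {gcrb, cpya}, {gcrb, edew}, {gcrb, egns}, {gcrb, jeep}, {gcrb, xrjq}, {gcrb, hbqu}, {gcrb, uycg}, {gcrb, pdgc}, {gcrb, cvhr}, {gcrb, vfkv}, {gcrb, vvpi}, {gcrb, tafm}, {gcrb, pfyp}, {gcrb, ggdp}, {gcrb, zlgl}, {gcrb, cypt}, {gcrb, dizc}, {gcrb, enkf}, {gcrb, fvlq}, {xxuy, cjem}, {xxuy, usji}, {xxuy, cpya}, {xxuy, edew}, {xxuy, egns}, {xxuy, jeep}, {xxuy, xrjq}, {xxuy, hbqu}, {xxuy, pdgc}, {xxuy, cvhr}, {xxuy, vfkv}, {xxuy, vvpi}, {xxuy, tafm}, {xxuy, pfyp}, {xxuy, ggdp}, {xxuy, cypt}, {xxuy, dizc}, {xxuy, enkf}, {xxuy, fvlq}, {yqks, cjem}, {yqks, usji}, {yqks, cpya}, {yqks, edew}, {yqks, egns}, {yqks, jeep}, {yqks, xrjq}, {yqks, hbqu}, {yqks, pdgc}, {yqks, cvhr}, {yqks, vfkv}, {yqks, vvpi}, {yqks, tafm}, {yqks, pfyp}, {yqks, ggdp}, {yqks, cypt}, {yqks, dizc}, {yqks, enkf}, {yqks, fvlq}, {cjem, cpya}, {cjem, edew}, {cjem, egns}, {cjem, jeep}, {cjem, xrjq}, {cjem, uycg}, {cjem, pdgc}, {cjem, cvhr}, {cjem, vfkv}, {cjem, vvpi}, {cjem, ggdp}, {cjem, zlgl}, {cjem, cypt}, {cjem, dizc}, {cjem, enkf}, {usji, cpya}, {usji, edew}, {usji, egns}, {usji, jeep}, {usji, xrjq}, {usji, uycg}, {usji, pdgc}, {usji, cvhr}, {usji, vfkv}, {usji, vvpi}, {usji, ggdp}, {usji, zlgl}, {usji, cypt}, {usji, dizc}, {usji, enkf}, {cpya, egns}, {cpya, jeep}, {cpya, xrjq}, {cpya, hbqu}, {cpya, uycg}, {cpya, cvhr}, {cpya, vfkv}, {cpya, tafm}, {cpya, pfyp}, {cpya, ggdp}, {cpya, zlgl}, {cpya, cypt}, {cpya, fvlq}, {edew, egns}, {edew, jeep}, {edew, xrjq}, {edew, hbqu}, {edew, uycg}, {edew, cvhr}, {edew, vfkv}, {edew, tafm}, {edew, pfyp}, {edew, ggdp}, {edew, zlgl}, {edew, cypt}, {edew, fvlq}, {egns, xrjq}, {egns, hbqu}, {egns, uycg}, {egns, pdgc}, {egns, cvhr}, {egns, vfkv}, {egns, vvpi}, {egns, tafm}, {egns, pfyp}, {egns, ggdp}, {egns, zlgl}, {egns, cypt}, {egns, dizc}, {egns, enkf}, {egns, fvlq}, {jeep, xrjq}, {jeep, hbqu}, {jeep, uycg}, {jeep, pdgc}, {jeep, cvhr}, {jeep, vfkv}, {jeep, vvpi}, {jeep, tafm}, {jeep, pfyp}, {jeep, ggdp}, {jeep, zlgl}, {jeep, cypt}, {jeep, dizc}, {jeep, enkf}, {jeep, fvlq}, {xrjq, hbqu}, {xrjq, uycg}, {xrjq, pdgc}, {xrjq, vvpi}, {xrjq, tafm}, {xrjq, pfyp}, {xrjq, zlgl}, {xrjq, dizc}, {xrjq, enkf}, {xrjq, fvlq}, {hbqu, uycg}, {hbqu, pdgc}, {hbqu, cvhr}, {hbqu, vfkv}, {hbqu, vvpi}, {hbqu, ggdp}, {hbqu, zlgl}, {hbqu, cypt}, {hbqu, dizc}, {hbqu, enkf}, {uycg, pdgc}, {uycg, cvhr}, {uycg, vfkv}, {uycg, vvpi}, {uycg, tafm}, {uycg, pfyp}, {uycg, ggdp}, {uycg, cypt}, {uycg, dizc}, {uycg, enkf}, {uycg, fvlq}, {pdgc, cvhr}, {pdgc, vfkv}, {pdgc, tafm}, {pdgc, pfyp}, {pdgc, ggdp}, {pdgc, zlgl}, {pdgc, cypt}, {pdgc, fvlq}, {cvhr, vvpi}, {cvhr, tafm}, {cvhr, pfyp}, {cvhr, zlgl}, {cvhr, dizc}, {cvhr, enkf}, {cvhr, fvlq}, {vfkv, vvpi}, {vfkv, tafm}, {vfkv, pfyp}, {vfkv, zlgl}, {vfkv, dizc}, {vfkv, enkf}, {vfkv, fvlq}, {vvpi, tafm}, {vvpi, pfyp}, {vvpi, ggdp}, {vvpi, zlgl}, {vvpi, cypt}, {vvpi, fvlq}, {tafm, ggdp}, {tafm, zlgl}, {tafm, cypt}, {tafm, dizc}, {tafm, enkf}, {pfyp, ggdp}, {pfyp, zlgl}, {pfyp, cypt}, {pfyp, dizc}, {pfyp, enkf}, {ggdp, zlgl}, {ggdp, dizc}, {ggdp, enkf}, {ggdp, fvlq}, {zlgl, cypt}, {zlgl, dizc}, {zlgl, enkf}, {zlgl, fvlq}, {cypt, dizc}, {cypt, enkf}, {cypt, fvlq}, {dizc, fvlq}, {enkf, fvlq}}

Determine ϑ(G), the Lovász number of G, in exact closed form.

7

N(lnee) = {hwfj, taqx, vhbl, rnfq, gcrb, xxuy, yqks, cjem, usji, egns, jeep, xrjq, hbqu, uycg, cvhr, vfkv, tafm, pfyp, ggdp, zlgl, cypt, fvlq}, |N(lnee)| = 22.
deg(pfyp) = 23; N(pfyp) = {lnee, hwfj, taqx, vhbl, rnfq, gcrb, xxuy, yqks, cpya, edew, egns, jeep, xrjq, uycg, pdgc, cvhr, vfkv, vvpi, ggdp, zlgl, cypt, dizc, enkf}.
N(vvpi) = {hwfj, taqx, vhbl, rnfq, gcrb, xxuy, yqks, cjem, usji, egns, jeep, xrjq, hbqu, uycg, cvhr, vfkv, tafm, pfyp, ggdp, zlgl, cypt, fvlq}, |N(vvpi)| = 22.
Vertex tafm has 23 neighbors: lnee, hwfj, taqx, vhbl, rnfq, gcrb, xxuy, yqks, cpya, edew, egns, jeep, xrjq, uycg, pdgc, cvhr, vfkv, vvpi, ggdp, zlgl, cypt, dizc, enkf.
Complete 6-partite, parts [7, 6, 6, 5, 3, 2]: perfect, ϑ = α = 7.
ϑ(G) ≈ 7.00000.
α=7, χ(Ḡ)=7; ϑ=7 lies between (collapsed).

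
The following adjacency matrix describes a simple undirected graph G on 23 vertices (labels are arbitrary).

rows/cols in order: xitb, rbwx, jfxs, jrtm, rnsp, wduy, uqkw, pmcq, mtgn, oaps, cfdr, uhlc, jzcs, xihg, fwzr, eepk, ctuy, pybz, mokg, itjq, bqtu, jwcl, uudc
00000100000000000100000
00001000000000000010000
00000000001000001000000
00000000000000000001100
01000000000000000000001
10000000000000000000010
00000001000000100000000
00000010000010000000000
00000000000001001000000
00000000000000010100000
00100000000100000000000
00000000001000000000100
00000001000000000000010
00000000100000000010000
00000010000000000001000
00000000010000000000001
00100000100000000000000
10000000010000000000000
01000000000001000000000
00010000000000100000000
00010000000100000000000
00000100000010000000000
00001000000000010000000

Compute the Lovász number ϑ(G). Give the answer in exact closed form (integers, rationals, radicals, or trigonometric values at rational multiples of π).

Vertex eepk has 2 neighbors: oaps, uudc.
N(pmcq) = {uqkw, jzcs}, |N(pmcq)| = 2.
deg(oaps) = 2; N(oaps) = {eepk, pybz}.
deg(uudc) = 2; N(uudc) = {rnsp, eepk}.
Every vertex has degree 2 (N=23); this is C_{23}, the 23-cycle.
spec(A) ≈ [2.0, 1.92583, 1.70884, 1.36511, 0.92013, 0.40691, -0.13648, -0.66976, -1.15336, -1.55142, -1.83442, -1.98137] (distinct, 5 d.p.).
With N=23: ϑ(G) = 23·(-(-1)*2*cos(pi/23))/(2−(-2*cos(pi/23))) = 23*cos(pi/23)/(cos(pi/23) + 1).
ϑ(G) ≈ 11.446194.
11 ≤ 23*cos(pi/23)/(cos(pi/23) + 1) ≤ 12: both strict.

23*cos(pi/23)/(cos(pi/23) + 1)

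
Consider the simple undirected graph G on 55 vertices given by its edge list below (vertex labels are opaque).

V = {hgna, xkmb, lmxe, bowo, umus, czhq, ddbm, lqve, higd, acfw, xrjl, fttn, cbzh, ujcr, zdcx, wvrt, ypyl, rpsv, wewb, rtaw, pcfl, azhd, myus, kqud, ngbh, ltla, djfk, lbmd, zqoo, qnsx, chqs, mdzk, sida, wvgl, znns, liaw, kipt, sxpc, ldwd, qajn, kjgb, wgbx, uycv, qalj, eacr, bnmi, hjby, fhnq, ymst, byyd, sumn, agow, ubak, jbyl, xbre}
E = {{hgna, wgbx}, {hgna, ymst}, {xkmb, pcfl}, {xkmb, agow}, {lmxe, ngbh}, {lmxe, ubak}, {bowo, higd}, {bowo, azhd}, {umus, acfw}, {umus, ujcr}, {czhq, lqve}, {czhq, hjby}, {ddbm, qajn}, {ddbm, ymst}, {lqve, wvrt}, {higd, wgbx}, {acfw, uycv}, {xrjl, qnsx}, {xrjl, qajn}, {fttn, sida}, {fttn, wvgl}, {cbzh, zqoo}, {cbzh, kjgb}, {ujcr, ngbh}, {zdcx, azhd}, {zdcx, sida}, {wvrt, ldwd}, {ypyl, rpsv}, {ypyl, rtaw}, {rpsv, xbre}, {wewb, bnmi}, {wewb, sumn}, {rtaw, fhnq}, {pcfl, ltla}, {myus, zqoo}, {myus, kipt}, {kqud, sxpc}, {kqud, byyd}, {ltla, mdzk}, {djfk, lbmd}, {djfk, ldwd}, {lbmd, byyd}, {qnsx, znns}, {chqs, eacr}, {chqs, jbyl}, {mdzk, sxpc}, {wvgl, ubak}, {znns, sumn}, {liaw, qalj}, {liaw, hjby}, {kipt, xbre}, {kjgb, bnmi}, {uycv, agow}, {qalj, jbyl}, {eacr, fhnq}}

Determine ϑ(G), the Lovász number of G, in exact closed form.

55*cos(pi/55)/(cos(pi/55) + 1)

deg(wvrt) = 2; N(wvrt) = {lqve, ldwd}.
N(jbyl) = {chqs, qalj}, |N(jbyl)| = 2.
N(wewb) = {bnmi, sumn}, |N(wewb)| = 2.
N(hjby) = {czhq, liaw}, |N(hjby)| = 2.
2-regular, N=55; this is C_{55}, the 55-cycle.
spec(A) ≈ [2.0, 1.987, 1.948, 1.884, 1.795, 1.683, 1.548, 1.394, 1.221, 1.033, 0.831, 0.618, 0.397, 0.171, -0.057, -0.285, -0.508, -0.726, -0.933, -1.129, -1.31, -1.473, -1.618, -1.741, -1.842, -1.919, -1.971, -1.997] (distinct, 3 d.p.).
−55·(-2*cos(pi/55)) / ((2)−(-2*cos(pi/55))) = 55*cos(pi/55)/(cos(pi/55) + 1) = ϑ(G).
≈ 27.4775569 (to 7 d.p.).
α=27, χ(Ḡ)=28; ϑ=55*cos(pi/55)/(cos(pi/55) + 1) lies between (both strict).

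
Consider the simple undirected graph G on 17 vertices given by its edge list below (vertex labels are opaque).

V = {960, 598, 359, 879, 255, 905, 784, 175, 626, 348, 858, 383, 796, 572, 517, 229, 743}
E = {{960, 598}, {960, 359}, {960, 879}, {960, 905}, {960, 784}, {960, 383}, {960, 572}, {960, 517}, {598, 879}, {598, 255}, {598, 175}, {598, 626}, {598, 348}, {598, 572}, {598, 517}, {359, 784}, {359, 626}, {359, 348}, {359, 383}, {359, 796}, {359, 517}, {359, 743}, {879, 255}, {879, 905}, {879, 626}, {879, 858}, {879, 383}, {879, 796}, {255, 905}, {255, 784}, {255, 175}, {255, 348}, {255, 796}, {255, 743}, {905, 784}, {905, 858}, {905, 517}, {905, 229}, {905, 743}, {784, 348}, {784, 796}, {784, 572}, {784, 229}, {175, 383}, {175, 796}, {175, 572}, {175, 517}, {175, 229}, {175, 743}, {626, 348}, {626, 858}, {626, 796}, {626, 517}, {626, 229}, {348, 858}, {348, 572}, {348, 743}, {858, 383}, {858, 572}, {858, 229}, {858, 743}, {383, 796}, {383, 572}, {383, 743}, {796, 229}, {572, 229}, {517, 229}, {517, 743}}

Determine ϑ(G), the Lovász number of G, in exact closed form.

sqrt(17)

N(905) = {960, 879, 255, 784, 858, 517, 229, 743}, |N(905)| = 8.
N(796) = {359, 879, 255, 784, 175, 626, 383, 229}, |N(796)| = 8.
N(784) = {960, 359, 255, 905, 348, 796, 572, 229}, |N(784)| = 8.
N(255) = {598, 879, 905, 784, 175, 348, 796, 743}, |N(255)| = 8.
deg(v) = 8 for all v (|V|=17); Paley(17): SR with (k,λ,μ)=(8,3,4).
The 3 distinct eigenvalues: [8.0, 1.56155, -2.56155].
ϑ = −N·λ_min/(λ_max−λ_min) = −17·(-sqrt(17)/2 - 1/2)/(8−(-sqrt(17)/2 - 1/2)) = sqrt(17).
ϑ(G) ≈ 4.123105626.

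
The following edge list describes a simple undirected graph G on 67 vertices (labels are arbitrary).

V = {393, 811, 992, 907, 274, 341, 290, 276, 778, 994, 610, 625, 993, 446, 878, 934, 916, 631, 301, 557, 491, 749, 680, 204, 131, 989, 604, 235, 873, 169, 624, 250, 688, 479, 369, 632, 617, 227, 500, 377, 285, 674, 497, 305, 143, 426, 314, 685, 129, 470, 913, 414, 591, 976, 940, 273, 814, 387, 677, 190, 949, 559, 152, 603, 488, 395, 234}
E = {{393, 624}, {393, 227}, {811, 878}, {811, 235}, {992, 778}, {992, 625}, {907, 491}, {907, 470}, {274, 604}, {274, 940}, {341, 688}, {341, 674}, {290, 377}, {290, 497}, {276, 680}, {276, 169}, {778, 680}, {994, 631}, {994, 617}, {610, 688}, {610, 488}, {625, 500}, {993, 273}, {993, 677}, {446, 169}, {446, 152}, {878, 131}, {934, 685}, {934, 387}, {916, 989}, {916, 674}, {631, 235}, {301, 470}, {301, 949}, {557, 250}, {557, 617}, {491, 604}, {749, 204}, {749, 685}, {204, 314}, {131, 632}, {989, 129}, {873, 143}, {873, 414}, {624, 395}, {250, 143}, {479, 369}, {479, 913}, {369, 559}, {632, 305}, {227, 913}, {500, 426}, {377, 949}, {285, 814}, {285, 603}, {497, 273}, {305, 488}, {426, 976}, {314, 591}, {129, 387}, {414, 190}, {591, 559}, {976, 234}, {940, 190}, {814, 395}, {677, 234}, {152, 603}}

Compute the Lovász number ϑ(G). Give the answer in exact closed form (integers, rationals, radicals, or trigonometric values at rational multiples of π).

67*cos(pi/67)/(cos(pi/67) + 1)

deg(314) = 2; N(314) = {204, 591}.
N(387) = {934, 129}, |N(387)| = 2.
Vertex 369 has 2 neighbors: 479, 559.
deg(949) = 2; N(949) = {301, 377}.
2-regular, N=67; this is C_{67}, the 67-cycle.
The 34 distinct eigenvalues: [2.0, 1.991212, 1.964925, 1.92137, 1.860931, 1.784137, 1.691664, 1.584325, 1.463063, 1.328943, 1.183144, 1.026948, 0.861727, 0.688934, 0.510086, 0.326755, 0.140552, -0.046885, -0.233911, -0.418881, -0.600169, -0.776184, -0.945377, -1.106262, -1.257426, -1.397539, -1.52537, -1.639797, -1.739813, -1.824539, -1.893231, -1.945286, -1.980245, -1.997802].
ϑ = −N·λ_min/(λ_max−λ_min) = −67·(-2*cos(pi/67))/(2−(-2*cos(pi/67))) = 67*cos(pi/67)/(cos(pi/67) + 1).
ϑ(G) ≈ 33.481579809.
Check 33 ≤ 67*cos(pi/67)/(cos(pi/67) + 1) ≤ 34: both strict.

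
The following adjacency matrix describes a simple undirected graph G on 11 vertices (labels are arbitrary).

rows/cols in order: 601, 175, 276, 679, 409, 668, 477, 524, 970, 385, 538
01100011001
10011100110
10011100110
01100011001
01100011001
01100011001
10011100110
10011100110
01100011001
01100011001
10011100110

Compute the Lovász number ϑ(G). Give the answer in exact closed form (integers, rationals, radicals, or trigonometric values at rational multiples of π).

6

N(385) = {175, 276, 477, 524, 538}, |N(385)| = 5.
deg(477) = 6; N(477) = {601, 679, 409, 668, 970, 385}.
N(538) = {601, 679, 409, 668, 970, 385}, |N(538)| = 6.
Vertex 679 has 5 neighbors: 175, 276, 477, 524, 538.
2 parts of sizes [6, 5]; α(G) = 6 = ϑ (perfect).
ϑ(G) ≈ 6.000000000.
Check 6 ≤ 6 ≤ 6: collapsed.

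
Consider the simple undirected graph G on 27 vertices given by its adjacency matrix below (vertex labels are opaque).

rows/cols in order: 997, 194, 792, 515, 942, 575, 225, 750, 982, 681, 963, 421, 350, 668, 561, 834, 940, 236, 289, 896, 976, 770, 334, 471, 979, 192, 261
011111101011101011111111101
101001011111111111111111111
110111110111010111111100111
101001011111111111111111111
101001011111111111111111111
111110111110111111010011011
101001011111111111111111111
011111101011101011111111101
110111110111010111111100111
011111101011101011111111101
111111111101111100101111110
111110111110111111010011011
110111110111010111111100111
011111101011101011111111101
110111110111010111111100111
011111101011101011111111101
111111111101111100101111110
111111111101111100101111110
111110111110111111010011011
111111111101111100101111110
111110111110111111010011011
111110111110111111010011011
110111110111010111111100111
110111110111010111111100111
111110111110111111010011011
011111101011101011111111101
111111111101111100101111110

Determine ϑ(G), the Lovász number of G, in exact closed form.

6

deg(982) = 21; N(982) = {997, 194, 515, 942, 575, 225, 750, 681, 963, 421, 668, 834, 940, 236, 289, 896, 976, 770, 979, 192, 261}.
N(471) = {997, 194, 515, 942, 575, 225, 750, 681, 963, 421, 668, 834, 940, 236, 289, 896, 976, 770, 979, 192, 261}, |N(471)| = 21.
deg(942) = 23; N(942) = {997, 792, 575, 750, 982, 681, 963, 421, 350, 668, 561, 834, 940, 236, 289, 896, 976, 770, 334, 471, 979, 192, 261}.
N(225) = {997, 792, 575, 750, 982, 681, 963, 421, 350, 668, 561, 834, 940, 236, 289, 896, 976, 770, 334, 471, 979, 192, 261}, |N(225)| = 23.
Complete multipartite on [6, 6, 6, 5, 4]: sandwich collapses at ϑ=6.
ϑ(G) ≈ 6.000000.
Check 6 ≤ 6 ≤ 6: collapsed.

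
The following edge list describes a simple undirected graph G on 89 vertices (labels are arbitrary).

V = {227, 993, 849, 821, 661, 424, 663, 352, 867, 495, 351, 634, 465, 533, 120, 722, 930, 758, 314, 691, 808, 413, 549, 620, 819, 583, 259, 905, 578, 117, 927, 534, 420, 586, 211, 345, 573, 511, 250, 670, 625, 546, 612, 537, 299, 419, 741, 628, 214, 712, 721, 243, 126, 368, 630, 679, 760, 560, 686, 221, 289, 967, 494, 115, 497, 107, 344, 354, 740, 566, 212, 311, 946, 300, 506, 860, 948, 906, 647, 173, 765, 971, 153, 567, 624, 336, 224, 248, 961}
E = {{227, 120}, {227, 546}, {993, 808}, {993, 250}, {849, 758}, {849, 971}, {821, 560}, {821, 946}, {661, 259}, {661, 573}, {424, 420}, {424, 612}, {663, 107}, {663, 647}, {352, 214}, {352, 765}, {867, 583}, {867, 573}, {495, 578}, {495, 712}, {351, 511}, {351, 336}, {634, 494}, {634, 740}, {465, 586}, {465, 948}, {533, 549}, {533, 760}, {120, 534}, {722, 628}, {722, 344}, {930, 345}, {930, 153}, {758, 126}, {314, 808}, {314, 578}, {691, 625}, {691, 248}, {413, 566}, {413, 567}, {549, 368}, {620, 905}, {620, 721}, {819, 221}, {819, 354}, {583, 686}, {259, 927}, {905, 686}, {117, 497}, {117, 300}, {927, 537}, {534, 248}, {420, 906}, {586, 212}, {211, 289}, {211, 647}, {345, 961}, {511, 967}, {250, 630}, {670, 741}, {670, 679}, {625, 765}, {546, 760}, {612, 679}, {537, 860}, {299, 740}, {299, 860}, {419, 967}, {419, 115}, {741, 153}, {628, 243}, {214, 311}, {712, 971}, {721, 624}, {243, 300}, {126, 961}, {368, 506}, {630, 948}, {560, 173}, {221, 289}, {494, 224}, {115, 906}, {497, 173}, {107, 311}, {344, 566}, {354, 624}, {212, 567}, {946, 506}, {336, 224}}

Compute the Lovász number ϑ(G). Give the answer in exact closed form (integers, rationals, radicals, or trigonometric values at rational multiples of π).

89*cos(pi/89)/(cos(pi/89) + 1)

N(578) = {495, 314}, |N(578)| = 2.
Vertex 691 has 2 neighbors: 625, 248.
deg(224) = 2; N(224) = {494, 336}.
N(511) = {351, 967}, |N(511)| = 2.
2-regular, N=89; connected 2-regular on 89 ⇒ C_{89}.
A has 45 distinct eigenvalues ≈ [2.0, 1.995, 1.98, 1.955, 1.921, 1.877, 1.823, 1.761, 1.689, 1.61, 1.522, 1.427, 1.324, 1.215, 1.1, 0.98, 0.854, 0.724, 0.591, 0.455, 0.316, 0.176, 0.035, -0.106, -0.246, -0.386, -0.523, -0.658, -0.79, -0.917, -1.04, -1.158, -1.27, -1.376, -1.475, -1.567, -1.651, -1.726, -1.793, -1.851, -1.9, -1.939, -1.969, -1.989, -1.999].
λ_max=2, λ_min=-2*cos(pi/89); ϑ = −89·λ_min/(λ_max−λ_min) = 89*cos(pi/89)/(cos(pi/89) + 1).
Numerically 44.486135.
α=44, χ(Ḡ)=45; ϑ=89*cos(pi/89)/(cos(pi/89) + 1) lies between (both strict).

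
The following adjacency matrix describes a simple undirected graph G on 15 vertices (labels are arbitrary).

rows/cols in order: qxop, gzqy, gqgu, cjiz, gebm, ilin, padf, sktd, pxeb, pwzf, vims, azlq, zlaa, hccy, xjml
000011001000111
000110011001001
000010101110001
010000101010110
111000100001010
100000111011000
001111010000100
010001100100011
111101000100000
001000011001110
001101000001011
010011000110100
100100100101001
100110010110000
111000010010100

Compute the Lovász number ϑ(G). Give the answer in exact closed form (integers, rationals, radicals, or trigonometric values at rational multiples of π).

Vertex gzqy has 6 neighbors: cjiz, gebm, sktd, pxeb, azlq, xjml.
N(zlaa) = {qxop, cjiz, padf, pwzf, azlq, xjml}, |N(zlaa)| = 6.
Vertex gqgu has 6 neighbors: gebm, padf, pxeb, pwzf, vims, xjml.
Vertex gebm has 6 neighbors: qxop, gzqy, gqgu, padf, azlq, hccy.
G on 15 vertices is 6-regular; Kneser-type, 2-subsets of [6].
Distinct eigenvalues (to 5 d.p.): [6.0, 1.0, -3.0].
Lovász (edge-transitive): ϑ = −15·(-3)/((6)−(-3)) = 5.
= 5.00000… (decimal).

5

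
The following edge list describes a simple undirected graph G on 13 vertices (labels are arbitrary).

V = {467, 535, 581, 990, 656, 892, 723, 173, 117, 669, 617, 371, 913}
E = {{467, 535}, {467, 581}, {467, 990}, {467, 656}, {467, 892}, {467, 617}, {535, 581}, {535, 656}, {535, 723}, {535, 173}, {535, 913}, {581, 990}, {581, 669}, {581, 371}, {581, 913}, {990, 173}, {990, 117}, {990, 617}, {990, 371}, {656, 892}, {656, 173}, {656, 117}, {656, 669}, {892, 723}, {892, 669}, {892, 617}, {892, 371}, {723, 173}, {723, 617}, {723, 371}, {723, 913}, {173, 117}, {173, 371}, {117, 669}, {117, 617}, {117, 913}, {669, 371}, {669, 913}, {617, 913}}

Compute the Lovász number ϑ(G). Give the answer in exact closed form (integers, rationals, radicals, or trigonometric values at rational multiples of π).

sqrt(13)

N(173) = {535, 990, 656, 723, 117, 371}, |N(173)| = 6.
Vertex 892 has 6 neighbors: 467, 656, 723, 669, 617, 371.
N(581) = {467, 535, 990, 669, 371, 913}, |N(581)| = 6.
Vertex 669 has 6 neighbors: 581, 656, 892, 117, 371, 913.
6-regular, N=13; Paley(13): SR with (k,λ,μ)=(6,2,3).
Distinct eigenvalues (to 5 d.p.): [6.0, 1.30278, -2.30278].
With N=13: ϑ(G) = 13·(-(-sqrt(13)/2 - 1/2))/(6−(-sqrt(13)/2 - 1/2)) = sqrt(13).
Numerically 3.6055513.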